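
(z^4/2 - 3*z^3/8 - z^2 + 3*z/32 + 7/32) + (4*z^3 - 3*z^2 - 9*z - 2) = z^4/2 + 29*z^3/8 - 4*z^2 - 285*z/32 - 57/32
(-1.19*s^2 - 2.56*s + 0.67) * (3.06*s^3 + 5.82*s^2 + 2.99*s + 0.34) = -3.6414*s^5 - 14.7594*s^4 - 16.4071*s^3 - 4.1596*s^2 + 1.1329*s + 0.2278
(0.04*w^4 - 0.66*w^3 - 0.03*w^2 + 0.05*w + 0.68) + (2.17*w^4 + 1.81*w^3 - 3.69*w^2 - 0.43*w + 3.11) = 2.21*w^4 + 1.15*w^3 - 3.72*w^2 - 0.38*w + 3.79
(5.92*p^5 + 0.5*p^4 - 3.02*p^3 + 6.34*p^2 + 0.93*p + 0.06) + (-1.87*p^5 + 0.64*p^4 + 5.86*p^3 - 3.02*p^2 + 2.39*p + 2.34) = 4.05*p^5 + 1.14*p^4 + 2.84*p^3 + 3.32*p^2 + 3.32*p + 2.4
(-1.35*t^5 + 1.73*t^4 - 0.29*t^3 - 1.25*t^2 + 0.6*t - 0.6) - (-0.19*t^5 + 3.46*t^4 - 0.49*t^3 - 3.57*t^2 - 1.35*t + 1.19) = -1.16*t^5 - 1.73*t^4 + 0.2*t^3 + 2.32*t^2 + 1.95*t - 1.79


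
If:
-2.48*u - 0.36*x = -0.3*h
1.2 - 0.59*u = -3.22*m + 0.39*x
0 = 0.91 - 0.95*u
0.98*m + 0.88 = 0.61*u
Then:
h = 6.88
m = -0.30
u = 0.96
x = -0.86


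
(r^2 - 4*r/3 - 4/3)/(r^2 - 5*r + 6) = (r + 2/3)/(r - 3)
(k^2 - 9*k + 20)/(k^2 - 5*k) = (k - 4)/k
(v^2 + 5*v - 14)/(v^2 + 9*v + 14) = (v - 2)/(v + 2)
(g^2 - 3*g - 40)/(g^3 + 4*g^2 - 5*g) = (g - 8)/(g*(g - 1))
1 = 1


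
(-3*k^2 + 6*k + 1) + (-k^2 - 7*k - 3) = -4*k^2 - k - 2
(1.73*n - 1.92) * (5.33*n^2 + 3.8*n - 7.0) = 9.2209*n^3 - 3.6596*n^2 - 19.406*n + 13.44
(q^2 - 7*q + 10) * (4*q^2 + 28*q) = 4*q^4 - 156*q^2 + 280*q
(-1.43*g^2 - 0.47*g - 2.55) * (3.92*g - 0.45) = -5.6056*g^3 - 1.1989*g^2 - 9.7845*g + 1.1475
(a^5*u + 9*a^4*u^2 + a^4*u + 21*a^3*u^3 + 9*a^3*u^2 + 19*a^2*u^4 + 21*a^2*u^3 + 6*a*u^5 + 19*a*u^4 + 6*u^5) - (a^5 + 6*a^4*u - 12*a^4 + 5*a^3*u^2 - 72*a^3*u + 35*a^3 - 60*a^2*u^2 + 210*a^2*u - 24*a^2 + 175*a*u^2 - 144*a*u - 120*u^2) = a^5*u - a^5 + 9*a^4*u^2 - 5*a^4*u + 12*a^4 + 21*a^3*u^3 + 4*a^3*u^2 + 72*a^3*u - 35*a^3 + 19*a^2*u^4 + 21*a^2*u^3 + 60*a^2*u^2 - 210*a^2*u + 24*a^2 + 6*a*u^5 + 19*a*u^4 - 175*a*u^2 + 144*a*u + 6*u^5 + 120*u^2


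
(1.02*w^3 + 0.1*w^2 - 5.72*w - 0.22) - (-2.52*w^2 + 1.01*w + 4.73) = 1.02*w^3 + 2.62*w^2 - 6.73*w - 4.95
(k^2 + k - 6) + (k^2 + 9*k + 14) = 2*k^2 + 10*k + 8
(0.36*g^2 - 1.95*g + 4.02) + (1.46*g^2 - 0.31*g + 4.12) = 1.82*g^2 - 2.26*g + 8.14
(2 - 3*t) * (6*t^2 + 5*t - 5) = -18*t^3 - 3*t^2 + 25*t - 10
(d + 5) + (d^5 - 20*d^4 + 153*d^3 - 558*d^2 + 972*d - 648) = d^5 - 20*d^4 + 153*d^3 - 558*d^2 + 973*d - 643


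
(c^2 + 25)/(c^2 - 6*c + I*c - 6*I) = (c^2 + 25)/(c^2 + c*(-6 + I) - 6*I)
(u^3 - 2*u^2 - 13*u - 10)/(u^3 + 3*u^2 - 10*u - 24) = (u^2 - 4*u - 5)/(u^2 + u - 12)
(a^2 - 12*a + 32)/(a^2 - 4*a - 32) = (a - 4)/(a + 4)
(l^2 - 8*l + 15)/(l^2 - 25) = (l - 3)/(l + 5)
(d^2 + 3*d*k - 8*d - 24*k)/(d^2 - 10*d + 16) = (d + 3*k)/(d - 2)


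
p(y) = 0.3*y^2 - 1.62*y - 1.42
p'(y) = 0.6*y - 1.62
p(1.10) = -2.84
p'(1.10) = -0.96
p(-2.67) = 5.04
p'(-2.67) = -3.22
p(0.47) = -2.12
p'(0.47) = -1.34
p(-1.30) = 1.19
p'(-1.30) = -2.40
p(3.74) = -3.28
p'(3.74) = 0.62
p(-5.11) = 14.69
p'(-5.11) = -4.69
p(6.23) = 0.13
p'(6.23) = 2.12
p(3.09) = -3.56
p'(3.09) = 0.23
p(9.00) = 8.30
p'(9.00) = 3.78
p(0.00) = -1.42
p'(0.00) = -1.62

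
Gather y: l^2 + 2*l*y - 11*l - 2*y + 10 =l^2 - 11*l + y*(2*l - 2) + 10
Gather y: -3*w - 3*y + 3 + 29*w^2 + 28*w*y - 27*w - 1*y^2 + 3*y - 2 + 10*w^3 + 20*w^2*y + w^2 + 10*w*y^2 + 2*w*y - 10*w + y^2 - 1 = 10*w^3 + 30*w^2 + 10*w*y^2 - 40*w + y*(20*w^2 + 30*w)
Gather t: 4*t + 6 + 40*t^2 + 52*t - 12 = 40*t^2 + 56*t - 6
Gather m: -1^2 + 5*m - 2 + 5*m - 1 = 10*m - 4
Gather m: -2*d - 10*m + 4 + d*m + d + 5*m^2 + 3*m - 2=-d + 5*m^2 + m*(d - 7) + 2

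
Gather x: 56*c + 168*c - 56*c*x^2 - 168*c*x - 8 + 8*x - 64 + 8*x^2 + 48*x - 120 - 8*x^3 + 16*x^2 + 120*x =224*c - 8*x^3 + x^2*(24 - 56*c) + x*(176 - 168*c) - 192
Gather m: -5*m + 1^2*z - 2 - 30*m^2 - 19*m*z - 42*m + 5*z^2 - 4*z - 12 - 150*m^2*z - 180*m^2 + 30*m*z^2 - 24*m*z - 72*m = m^2*(-150*z - 210) + m*(30*z^2 - 43*z - 119) + 5*z^2 - 3*z - 14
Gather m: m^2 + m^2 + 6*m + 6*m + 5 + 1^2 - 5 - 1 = 2*m^2 + 12*m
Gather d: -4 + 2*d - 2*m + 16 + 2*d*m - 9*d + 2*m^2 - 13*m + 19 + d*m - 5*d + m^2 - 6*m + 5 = d*(3*m - 12) + 3*m^2 - 21*m + 36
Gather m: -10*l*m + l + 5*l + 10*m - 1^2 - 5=6*l + m*(10 - 10*l) - 6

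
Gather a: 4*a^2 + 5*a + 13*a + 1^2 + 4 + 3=4*a^2 + 18*a + 8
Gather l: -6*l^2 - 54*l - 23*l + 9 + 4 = -6*l^2 - 77*l + 13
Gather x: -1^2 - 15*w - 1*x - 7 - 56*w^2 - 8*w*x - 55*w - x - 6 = -56*w^2 - 70*w + x*(-8*w - 2) - 14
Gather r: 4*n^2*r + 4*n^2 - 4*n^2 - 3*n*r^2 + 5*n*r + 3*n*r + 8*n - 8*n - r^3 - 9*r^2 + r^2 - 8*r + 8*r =-r^3 + r^2*(-3*n - 8) + r*(4*n^2 + 8*n)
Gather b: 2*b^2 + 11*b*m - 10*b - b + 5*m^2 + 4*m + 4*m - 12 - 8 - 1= 2*b^2 + b*(11*m - 11) + 5*m^2 + 8*m - 21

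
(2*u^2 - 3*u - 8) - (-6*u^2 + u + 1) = 8*u^2 - 4*u - 9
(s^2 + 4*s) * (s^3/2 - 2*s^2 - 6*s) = s^5/2 - 14*s^3 - 24*s^2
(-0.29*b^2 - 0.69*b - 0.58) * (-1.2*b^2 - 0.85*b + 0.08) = 0.348*b^4 + 1.0745*b^3 + 1.2593*b^2 + 0.4378*b - 0.0464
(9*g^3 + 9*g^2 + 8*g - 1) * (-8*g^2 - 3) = -72*g^5 - 72*g^4 - 91*g^3 - 19*g^2 - 24*g + 3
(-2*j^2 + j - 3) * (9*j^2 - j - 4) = -18*j^4 + 11*j^3 - 20*j^2 - j + 12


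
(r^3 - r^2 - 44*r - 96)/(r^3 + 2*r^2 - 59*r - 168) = (r + 4)/(r + 7)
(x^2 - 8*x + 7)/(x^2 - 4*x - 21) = (x - 1)/(x + 3)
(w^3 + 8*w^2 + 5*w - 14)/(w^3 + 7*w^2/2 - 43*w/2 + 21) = 2*(w^2 + w - 2)/(2*w^2 - 7*w + 6)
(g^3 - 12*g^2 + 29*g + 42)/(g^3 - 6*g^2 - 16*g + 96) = (g^2 - 6*g - 7)/(g^2 - 16)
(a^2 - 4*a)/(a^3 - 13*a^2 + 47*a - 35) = a*(a - 4)/(a^3 - 13*a^2 + 47*a - 35)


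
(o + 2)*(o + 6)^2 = o^3 + 14*o^2 + 60*o + 72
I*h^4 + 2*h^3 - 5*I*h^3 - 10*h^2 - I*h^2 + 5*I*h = h*(h - 5)*(h - I)*(I*h + 1)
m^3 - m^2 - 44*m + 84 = (m - 6)*(m - 2)*(m + 7)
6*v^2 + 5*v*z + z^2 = (2*v + z)*(3*v + z)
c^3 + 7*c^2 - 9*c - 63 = (c - 3)*(c + 3)*(c + 7)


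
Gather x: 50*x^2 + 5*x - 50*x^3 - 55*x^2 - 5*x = -50*x^3 - 5*x^2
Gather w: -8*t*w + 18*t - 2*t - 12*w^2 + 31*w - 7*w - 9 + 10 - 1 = 16*t - 12*w^2 + w*(24 - 8*t)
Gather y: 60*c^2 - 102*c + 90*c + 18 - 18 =60*c^2 - 12*c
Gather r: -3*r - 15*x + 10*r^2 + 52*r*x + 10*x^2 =10*r^2 + r*(52*x - 3) + 10*x^2 - 15*x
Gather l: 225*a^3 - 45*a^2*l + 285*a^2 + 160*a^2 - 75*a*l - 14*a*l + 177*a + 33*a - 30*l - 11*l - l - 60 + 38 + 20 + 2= 225*a^3 + 445*a^2 + 210*a + l*(-45*a^2 - 89*a - 42)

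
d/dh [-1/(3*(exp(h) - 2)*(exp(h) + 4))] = 2*(exp(h) + 1)*exp(h)/(3*(exp(h) - 2)^2*(exp(h) + 4)^2)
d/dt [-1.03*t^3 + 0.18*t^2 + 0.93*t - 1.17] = -3.09*t^2 + 0.36*t + 0.93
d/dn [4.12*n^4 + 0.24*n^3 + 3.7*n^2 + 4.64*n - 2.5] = 16.48*n^3 + 0.72*n^2 + 7.4*n + 4.64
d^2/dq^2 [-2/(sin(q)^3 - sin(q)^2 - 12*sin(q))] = 2*(9*sin(q)^3 - 11*sin(q)^2 - 32*sin(q) + 52 + 210/sin(q) - 72/sin(q)^2 - 288/sin(q)^3)/((sin(q) - 4)^3*(sin(q) + 3)^3)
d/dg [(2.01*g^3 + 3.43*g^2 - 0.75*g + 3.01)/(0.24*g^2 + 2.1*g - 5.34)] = (0.4824*g^4 + 8.442*g^3 - 24.8172*g^2 - 38.0772*g - 2.316)/(0.0576*g^4 + 1.008*g^3 + 1.8468*g^2 - 22.428*g + 28.5156)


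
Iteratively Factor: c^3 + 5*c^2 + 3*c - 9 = (c + 3)*(c^2 + 2*c - 3) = (c + 3)^2*(c - 1)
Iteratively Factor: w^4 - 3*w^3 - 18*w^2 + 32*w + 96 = (w - 4)*(w^3 + w^2 - 14*w - 24) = (w - 4)^2*(w^2 + 5*w + 6) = (w - 4)^2*(w + 3)*(w + 2)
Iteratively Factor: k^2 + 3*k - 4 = (k - 1)*(k + 4)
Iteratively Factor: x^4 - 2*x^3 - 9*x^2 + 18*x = (x - 3)*(x^3 + x^2 - 6*x) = (x - 3)*(x - 2)*(x^2 + 3*x) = x*(x - 3)*(x - 2)*(x + 3)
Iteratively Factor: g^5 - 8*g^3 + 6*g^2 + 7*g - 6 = (g + 1)*(g^4 - g^3 - 7*g^2 + 13*g - 6) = (g - 1)*(g + 1)*(g^3 - 7*g + 6) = (g - 1)*(g + 1)*(g + 3)*(g^2 - 3*g + 2) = (g - 1)^2*(g + 1)*(g + 3)*(g - 2)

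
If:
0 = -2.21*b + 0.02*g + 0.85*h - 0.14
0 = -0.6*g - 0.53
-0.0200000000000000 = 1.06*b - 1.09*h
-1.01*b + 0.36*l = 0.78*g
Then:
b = -0.10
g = -0.88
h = -0.08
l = -2.20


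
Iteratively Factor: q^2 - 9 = (q + 3)*(q - 3)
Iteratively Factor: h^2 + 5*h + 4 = (h + 1)*(h + 4)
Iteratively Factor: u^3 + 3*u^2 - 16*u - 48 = (u + 3)*(u^2 - 16) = (u - 4)*(u + 3)*(u + 4)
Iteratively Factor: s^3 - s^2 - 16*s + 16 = (s - 1)*(s^2 - 16) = (s - 1)*(s + 4)*(s - 4)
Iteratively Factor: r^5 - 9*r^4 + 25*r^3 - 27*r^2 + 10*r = (r - 5)*(r^4 - 4*r^3 + 5*r^2 - 2*r) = (r - 5)*(r - 1)*(r^3 - 3*r^2 + 2*r) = r*(r - 5)*(r - 1)*(r^2 - 3*r + 2) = r*(r - 5)*(r - 2)*(r - 1)*(r - 1)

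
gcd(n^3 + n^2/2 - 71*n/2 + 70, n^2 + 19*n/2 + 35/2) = n + 7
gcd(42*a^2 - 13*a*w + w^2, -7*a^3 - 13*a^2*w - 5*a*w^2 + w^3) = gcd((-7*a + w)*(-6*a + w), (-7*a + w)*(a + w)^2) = -7*a + w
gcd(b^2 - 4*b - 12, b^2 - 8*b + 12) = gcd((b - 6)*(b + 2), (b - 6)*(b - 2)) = b - 6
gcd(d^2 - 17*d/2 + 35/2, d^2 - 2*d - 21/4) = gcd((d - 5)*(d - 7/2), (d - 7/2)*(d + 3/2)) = d - 7/2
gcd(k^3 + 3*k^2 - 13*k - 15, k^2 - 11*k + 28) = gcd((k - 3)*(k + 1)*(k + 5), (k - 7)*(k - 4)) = 1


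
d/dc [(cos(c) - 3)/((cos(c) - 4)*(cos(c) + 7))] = (cos(c)^2 - 6*cos(c) + 19)*sin(c)/((cos(c) - 4)^2*(cos(c) + 7)^2)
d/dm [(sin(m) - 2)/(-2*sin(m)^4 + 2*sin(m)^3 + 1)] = (6*sin(m)^4 - 20*sin(m)^3 + 12*sin(m)^2 + 1)*cos(m)/(-2*sin(m)^4 + 2*sin(m)^3 + 1)^2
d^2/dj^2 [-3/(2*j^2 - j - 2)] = 6*(-4*j^2 + 2*j + (4*j - 1)^2 + 4)/(-2*j^2 + j + 2)^3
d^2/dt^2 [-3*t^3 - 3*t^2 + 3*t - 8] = -18*t - 6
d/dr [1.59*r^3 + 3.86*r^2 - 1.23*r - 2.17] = 4.77*r^2 + 7.72*r - 1.23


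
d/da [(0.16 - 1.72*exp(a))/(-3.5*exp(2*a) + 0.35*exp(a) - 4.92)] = (-6.02*exp(2*a) + 1.12*exp(a) + 8.4064)*exp(a)/(12.25*exp(4*a) - 2.45*exp(3*a) + 34.5625*exp(2*a) - 3.444*exp(a) + 24.2064)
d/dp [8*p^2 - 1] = 16*p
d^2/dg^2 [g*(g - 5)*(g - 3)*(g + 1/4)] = 12*g^2 - 93*g/2 + 26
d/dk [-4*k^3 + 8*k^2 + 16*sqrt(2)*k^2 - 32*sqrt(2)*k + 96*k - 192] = -12*k^2 + 16*k + 32*sqrt(2)*k - 32*sqrt(2) + 96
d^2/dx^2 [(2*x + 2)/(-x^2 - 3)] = 4*(-4*x^2*(x + 1) + (3*x + 1)*(x^2 + 3))/(x^2 + 3)^3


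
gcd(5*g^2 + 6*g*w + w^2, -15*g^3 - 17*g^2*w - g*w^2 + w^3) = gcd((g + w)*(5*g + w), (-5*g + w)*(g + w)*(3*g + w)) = g + w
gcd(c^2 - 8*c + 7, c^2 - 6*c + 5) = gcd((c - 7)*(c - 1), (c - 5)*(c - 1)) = c - 1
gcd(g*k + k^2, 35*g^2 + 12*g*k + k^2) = 1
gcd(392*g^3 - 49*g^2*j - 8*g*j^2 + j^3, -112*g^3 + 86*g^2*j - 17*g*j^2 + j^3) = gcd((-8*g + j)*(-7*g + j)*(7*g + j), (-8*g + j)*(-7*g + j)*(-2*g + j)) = 56*g^2 - 15*g*j + j^2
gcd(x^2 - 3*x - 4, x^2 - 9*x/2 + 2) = x - 4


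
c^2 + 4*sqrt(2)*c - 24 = (c - 2*sqrt(2))*(c + 6*sqrt(2))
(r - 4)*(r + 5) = r^2 + r - 20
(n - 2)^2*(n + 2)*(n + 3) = n^4 + n^3 - 10*n^2 - 4*n + 24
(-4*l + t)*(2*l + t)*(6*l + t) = -48*l^3 - 20*l^2*t + 4*l*t^2 + t^3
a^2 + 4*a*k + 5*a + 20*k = (a + 5)*(a + 4*k)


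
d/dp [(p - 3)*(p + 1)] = 2*p - 2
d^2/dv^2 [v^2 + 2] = 2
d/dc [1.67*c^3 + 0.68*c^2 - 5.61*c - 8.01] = 5.01*c^2 + 1.36*c - 5.61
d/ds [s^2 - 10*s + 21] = 2*s - 10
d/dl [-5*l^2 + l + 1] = 1 - 10*l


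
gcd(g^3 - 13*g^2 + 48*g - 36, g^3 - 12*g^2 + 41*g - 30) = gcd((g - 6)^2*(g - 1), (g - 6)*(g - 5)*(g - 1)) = g^2 - 7*g + 6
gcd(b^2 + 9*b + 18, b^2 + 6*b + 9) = b + 3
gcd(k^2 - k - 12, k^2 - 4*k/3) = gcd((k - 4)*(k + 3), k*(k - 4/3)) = 1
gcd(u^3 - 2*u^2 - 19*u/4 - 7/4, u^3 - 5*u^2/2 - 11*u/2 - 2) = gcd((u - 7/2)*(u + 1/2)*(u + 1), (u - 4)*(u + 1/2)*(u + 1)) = u^2 + 3*u/2 + 1/2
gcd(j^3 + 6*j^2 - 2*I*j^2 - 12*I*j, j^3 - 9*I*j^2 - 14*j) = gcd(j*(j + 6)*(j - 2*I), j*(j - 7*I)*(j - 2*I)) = j^2 - 2*I*j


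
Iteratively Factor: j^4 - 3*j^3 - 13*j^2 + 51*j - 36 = (j + 4)*(j^3 - 7*j^2 + 15*j - 9) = (j - 1)*(j + 4)*(j^2 - 6*j + 9) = (j - 3)*(j - 1)*(j + 4)*(j - 3)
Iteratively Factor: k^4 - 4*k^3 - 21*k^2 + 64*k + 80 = (k + 4)*(k^3 - 8*k^2 + 11*k + 20) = (k - 4)*(k + 4)*(k^2 - 4*k - 5) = (k - 5)*(k - 4)*(k + 4)*(k + 1)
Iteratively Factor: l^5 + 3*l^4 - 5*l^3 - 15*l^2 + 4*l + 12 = (l - 2)*(l^4 + 5*l^3 + 5*l^2 - 5*l - 6) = (l - 2)*(l - 1)*(l^3 + 6*l^2 + 11*l + 6) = (l - 2)*(l - 1)*(l + 2)*(l^2 + 4*l + 3) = (l - 2)*(l - 1)*(l + 1)*(l + 2)*(l + 3)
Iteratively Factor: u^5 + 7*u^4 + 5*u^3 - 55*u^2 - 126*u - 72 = (u + 4)*(u^4 + 3*u^3 - 7*u^2 - 27*u - 18) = (u + 1)*(u + 4)*(u^3 + 2*u^2 - 9*u - 18) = (u + 1)*(u + 2)*(u + 4)*(u^2 - 9) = (u + 1)*(u + 2)*(u + 3)*(u + 4)*(u - 3)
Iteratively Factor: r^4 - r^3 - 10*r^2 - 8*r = (r + 1)*(r^3 - 2*r^2 - 8*r) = (r - 4)*(r + 1)*(r^2 + 2*r) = r*(r - 4)*(r + 1)*(r + 2)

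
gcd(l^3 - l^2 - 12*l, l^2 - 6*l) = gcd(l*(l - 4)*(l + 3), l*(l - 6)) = l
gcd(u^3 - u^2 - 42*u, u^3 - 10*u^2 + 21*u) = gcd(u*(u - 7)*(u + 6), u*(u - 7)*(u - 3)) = u^2 - 7*u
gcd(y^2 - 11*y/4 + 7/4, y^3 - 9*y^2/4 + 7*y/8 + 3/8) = y - 1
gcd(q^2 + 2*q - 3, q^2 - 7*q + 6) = q - 1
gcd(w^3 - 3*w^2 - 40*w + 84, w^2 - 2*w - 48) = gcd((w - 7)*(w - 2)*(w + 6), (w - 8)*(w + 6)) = w + 6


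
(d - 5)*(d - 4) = d^2 - 9*d + 20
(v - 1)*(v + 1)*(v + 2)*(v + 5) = v^4 + 7*v^3 + 9*v^2 - 7*v - 10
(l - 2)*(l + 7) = l^2 + 5*l - 14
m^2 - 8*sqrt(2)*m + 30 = (m - 5*sqrt(2))*(m - 3*sqrt(2))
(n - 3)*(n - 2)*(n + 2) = n^3 - 3*n^2 - 4*n + 12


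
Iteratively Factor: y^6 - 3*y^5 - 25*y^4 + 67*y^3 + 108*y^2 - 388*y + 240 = (y - 2)*(y^5 - y^4 - 27*y^3 + 13*y^2 + 134*y - 120) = (y - 2)*(y - 1)*(y^4 - 27*y^2 - 14*y + 120) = (y - 2)*(y - 1)*(y + 4)*(y^3 - 4*y^2 - 11*y + 30) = (y - 2)^2*(y - 1)*(y + 4)*(y^2 - 2*y - 15) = (y - 5)*(y - 2)^2*(y - 1)*(y + 4)*(y + 3)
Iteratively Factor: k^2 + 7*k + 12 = (k + 4)*(k + 3)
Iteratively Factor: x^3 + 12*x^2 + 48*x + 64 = (x + 4)*(x^2 + 8*x + 16) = (x + 4)^2*(x + 4)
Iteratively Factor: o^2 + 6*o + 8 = (o + 2)*(o + 4)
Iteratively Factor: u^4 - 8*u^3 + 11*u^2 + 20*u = (u)*(u^3 - 8*u^2 + 11*u + 20) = u*(u + 1)*(u^2 - 9*u + 20) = u*(u - 4)*(u + 1)*(u - 5)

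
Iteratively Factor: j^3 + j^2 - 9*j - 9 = (j + 3)*(j^2 - 2*j - 3) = (j + 1)*(j + 3)*(j - 3)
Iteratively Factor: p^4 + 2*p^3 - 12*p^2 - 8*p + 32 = (p - 2)*(p^3 + 4*p^2 - 4*p - 16) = (p - 2)*(p + 4)*(p^2 - 4) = (p - 2)^2*(p + 4)*(p + 2)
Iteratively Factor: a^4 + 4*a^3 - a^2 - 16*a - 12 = (a - 2)*(a^3 + 6*a^2 + 11*a + 6) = (a - 2)*(a + 3)*(a^2 + 3*a + 2) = (a - 2)*(a + 1)*(a + 3)*(a + 2)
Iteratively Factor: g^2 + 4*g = (g)*(g + 4)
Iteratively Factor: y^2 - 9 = (y + 3)*(y - 3)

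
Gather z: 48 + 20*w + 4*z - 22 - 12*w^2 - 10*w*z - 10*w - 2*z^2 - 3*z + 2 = -12*w^2 + 10*w - 2*z^2 + z*(1 - 10*w) + 28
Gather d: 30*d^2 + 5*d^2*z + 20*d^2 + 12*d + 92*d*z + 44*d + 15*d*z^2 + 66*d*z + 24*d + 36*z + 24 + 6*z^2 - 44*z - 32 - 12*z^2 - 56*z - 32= d^2*(5*z + 50) + d*(15*z^2 + 158*z + 80) - 6*z^2 - 64*z - 40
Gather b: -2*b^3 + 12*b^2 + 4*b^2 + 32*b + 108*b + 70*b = -2*b^3 + 16*b^2 + 210*b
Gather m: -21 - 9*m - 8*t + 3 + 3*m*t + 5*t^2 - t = m*(3*t - 9) + 5*t^2 - 9*t - 18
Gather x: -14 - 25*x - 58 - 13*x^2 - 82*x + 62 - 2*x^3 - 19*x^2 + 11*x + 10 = -2*x^3 - 32*x^2 - 96*x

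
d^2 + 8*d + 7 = (d + 1)*(d + 7)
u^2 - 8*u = u*(u - 8)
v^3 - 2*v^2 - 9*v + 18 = (v - 3)*(v - 2)*(v + 3)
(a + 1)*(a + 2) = a^2 + 3*a + 2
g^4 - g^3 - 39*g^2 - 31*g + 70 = (g - 7)*(g - 1)*(g + 2)*(g + 5)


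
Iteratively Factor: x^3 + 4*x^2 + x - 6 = (x + 3)*(x^2 + x - 2) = (x + 2)*(x + 3)*(x - 1)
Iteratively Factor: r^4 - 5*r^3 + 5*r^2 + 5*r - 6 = (r - 3)*(r^3 - 2*r^2 - r + 2) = (r - 3)*(r - 1)*(r^2 - r - 2) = (r - 3)*(r - 2)*(r - 1)*(r + 1)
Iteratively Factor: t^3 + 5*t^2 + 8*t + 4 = (t + 2)*(t^2 + 3*t + 2) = (t + 2)^2*(t + 1)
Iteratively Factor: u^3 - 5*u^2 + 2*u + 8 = (u - 4)*(u^2 - u - 2) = (u - 4)*(u + 1)*(u - 2)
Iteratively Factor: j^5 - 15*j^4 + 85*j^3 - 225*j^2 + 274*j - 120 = (j - 4)*(j^4 - 11*j^3 + 41*j^2 - 61*j + 30) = (j - 4)*(j - 3)*(j^3 - 8*j^2 + 17*j - 10) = (j - 4)*(j - 3)*(j - 1)*(j^2 - 7*j + 10) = (j - 4)*(j - 3)*(j - 2)*(j - 1)*(j - 5)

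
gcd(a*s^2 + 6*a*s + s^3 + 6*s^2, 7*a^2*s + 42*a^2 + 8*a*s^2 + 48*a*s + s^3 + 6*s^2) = a*s + 6*a + s^2 + 6*s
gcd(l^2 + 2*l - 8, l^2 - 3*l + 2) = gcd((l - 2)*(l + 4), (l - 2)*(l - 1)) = l - 2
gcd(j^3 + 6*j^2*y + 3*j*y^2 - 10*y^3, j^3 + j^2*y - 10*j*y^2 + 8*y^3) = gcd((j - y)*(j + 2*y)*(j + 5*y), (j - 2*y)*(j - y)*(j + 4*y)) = -j + y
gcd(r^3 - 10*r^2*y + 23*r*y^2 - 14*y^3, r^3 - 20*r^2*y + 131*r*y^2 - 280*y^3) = -r + 7*y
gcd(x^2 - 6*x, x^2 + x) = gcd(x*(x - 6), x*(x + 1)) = x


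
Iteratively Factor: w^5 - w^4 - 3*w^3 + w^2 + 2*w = (w - 1)*(w^4 - 3*w^2 - 2*w) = (w - 2)*(w - 1)*(w^3 + 2*w^2 + w) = (w - 2)*(w - 1)*(w + 1)*(w^2 + w) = (w - 2)*(w - 1)*(w + 1)^2*(w)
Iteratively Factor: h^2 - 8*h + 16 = (h - 4)*(h - 4)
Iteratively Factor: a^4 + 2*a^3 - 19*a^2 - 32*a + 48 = (a - 1)*(a^3 + 3*a^2 - 16*a - 48) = (a - 1)*(a + 4)*(a^2 - a - 12) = (a - 4)*(a - 1)*(a + 4)*(a + 3)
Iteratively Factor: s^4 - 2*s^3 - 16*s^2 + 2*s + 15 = (s - 1)*(s^3 - s^2 - 17*s - 15) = (s - 5)*(s - 1)*(s^2 + 4*s + 3) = (s - 5)*(s - 1)*(s + 3)*(s + 1)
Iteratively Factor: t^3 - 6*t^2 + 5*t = (t - 1)*(t^2 - 5*t) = t*(t - 1)*(t - 5)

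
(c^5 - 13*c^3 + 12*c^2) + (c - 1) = c^5 - 13*c^3 + 12*c^2 + c - 1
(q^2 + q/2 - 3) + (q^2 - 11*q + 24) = 2*q^2 - 21*q/2 + 21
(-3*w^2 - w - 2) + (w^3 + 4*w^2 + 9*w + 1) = w^3 + w^2 + 8*w - 1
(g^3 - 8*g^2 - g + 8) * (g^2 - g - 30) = g^5 - 9*g^4 - 23*g^3 + 249*g^2 + 22*g - 240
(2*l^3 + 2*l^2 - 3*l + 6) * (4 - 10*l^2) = -20*l^5 - 20*l^4 + 38*l^3 - 52*l^2 - 12*l + 24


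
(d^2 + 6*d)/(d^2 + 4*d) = (d + 6)/(d + 4)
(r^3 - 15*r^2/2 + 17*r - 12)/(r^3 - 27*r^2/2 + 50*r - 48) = (r - 2)/(r - 8)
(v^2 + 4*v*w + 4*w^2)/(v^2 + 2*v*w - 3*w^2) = (v^2 + 4*v*w + 4*w^2)/(v^2 + 2*v*w - 3*w^2)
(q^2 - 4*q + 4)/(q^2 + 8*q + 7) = (q^2 - 4*q + 4)/(q^2 + 8*q + 7)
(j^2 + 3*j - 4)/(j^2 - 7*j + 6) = (j + 4)/(j - 6)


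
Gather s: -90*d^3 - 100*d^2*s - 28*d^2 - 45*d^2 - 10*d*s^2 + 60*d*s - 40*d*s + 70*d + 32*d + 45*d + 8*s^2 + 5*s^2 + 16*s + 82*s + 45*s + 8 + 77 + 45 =-90*d^3 - 73*d^2 + 147*d + s^2*(13 - 10*d) + s*(-100*d^2 + 20*d + 143) + 130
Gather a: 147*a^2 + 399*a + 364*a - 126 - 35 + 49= 147*a^2 + 763*a - 112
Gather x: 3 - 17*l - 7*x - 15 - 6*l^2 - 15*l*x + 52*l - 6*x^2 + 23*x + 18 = -6*l^2 + 35*l - 6*x^2 + x*(16 - 15*l) + 6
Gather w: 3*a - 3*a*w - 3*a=-3*a*w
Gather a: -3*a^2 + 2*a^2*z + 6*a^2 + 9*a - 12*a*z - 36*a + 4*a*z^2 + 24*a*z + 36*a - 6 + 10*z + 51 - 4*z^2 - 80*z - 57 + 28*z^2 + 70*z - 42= a^2*(2*z + 3) + a*(4*z^2 + 12*z + 9) + 24*z^2 - 54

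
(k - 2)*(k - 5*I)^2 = k^3 - 2*k^2 - 10*I*k^2 - 25*k + 20*I*k + 50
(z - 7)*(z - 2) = z^2 - 9*z + 14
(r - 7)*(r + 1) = r^2 - 6*r - 7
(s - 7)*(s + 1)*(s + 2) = s^3 - 4*s^2 - 19*s - 14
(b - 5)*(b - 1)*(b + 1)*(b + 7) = b^4 + 2*b^3 - 36*b^2 - 2*b + 35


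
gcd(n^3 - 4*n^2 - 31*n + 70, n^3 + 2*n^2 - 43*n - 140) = n^2 - 2*n - 35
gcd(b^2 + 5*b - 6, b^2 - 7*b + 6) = b - 1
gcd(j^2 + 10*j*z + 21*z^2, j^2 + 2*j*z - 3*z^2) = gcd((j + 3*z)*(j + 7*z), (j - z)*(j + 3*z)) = j + 3*z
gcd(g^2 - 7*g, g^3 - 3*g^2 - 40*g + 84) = g - 7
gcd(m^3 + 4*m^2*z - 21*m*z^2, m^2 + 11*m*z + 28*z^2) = m + 7*z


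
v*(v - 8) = v^2 - 8*v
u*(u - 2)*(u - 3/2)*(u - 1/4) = u^4 - 15*u^3/4 + 31*u^2/8 - 3*u/4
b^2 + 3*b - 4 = (b - 1)*(b + 4)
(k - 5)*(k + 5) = k^2 - 25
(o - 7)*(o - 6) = o^2 - 13*o + 42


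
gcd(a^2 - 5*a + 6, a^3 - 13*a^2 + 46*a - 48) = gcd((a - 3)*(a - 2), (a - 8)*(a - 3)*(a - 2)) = a^2 - 5*a + 6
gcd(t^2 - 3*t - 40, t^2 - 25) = t + 5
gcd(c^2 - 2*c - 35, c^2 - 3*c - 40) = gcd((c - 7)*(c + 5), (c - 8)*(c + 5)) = c + 5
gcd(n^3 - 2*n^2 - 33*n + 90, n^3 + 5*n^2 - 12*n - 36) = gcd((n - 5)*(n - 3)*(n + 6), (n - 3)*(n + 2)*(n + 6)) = n^2 + 3*n - 18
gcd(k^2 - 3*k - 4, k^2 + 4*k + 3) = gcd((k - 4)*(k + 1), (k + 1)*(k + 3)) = k + 1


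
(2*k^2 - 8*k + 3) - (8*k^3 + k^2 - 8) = -8*k^3 + k^2 - 8*k + 11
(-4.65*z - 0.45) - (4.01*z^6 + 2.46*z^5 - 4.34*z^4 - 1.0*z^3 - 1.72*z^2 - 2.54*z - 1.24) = -4.01*z^6 - 2.46*z^5 + 4.34*z^4 + 1.0*z^3 + 1.72*z^2 - 2.11*z + 0.79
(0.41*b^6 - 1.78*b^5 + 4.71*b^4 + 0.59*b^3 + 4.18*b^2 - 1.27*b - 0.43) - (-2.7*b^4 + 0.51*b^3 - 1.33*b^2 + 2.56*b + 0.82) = 0.41*b^6 - 1.78*b^5 + 7.41*b^4 + 0.08*b^3 + 5.51*b^2 - 3.83*b - 1.25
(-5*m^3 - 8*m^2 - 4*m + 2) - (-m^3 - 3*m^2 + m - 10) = -4*m^3 - 5*m^2 - 5*m + 12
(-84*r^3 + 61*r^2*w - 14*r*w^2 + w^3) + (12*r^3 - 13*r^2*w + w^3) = -72*r^3 + 48*r^2*w - 14*r*w^2 + 2*w^3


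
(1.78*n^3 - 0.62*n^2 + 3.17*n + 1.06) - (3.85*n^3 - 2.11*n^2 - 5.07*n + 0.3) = -2.07*n^3 + 1.49*n^2 + 8.24*n + 0.76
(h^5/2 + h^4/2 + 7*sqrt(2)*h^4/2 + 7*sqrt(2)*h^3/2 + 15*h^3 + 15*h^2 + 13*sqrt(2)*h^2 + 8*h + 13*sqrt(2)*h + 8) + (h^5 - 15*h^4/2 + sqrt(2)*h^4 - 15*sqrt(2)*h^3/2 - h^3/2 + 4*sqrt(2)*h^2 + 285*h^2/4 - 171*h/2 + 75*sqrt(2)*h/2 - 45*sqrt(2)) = 3*h^5/2 - 7*h^4 + 9*sqrt(2)*h^4/2 - 4*sqrt(2)*h^3 + 29*h^3/2 + 17*sqrt(2)*h^2 + 345*h^2/4 - 155*h/2 + 101*sqrt(2)*h/2 - 45*sqrt(2) + 8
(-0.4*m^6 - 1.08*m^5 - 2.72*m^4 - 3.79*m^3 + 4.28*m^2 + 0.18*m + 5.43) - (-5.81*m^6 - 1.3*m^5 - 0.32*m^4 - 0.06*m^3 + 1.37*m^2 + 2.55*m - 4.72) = 5.41*m^6 + 0.22*m^5 - 2.4*m^4 - 3.73*m^3 + 2.91*m^2 - 2.37*m + 10.15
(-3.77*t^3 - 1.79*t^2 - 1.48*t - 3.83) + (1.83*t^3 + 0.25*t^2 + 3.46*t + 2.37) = -1.94*t^3 - 1.54*t^2 + 1.98*t - 1.46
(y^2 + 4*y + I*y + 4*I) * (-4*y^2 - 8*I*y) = -4*y^4 - 16*y^3 - 12*I*y^3 + 8*y^2 - 48*I*y^2 + 32*y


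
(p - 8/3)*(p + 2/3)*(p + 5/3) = p^3 - p^2/3 - 46*p/9 - 80/27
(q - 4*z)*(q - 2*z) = q^2 - 6*q*z + 8*z^2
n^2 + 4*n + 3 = (n + 1)*(n + 3)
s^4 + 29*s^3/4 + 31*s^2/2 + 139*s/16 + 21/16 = (s + 1/4)*(s + 1/2)*(s + 3)*(s + 7/2)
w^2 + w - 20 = (w - 4)*(w + 5)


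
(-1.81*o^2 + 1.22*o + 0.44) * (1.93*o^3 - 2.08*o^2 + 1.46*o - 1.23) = -3.4933*o^5 + 6.1194*o^4 - 4.331*o^3 + 3.0923*o^2 - 0.8582*o - 0.5412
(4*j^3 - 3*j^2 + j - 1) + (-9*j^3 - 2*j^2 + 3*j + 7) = -5*j^3 - 5*j^2 + 4*j + 6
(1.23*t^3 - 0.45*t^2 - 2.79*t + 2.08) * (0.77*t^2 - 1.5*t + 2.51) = 0.9471*t^5 - 2.1915*t^4 + 1.614*t^3 + 4.6571*t^2 - 10.1229*t + 5.2208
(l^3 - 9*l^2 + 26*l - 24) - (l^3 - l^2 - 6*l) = -8*l^2 + 32*l - 24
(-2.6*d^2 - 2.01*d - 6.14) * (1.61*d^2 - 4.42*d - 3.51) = -4.186*d^4 + 8.2559*d^3 + 8.1248*d^2 + 34.1939*d + 21.5514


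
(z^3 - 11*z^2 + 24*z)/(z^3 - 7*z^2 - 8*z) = (z - 3)/(z + 1)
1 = 1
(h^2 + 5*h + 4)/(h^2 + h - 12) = (h + 1)/(h - 3)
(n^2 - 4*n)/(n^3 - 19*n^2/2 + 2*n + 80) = 2*n/(2*n^2 - 11*n - 40)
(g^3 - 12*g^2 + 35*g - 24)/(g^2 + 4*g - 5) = (g^2 - 11*g + 24)/(g + 5)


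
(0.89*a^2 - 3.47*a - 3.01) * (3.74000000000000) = 3.3286*a^2 - 12.9778*a - 11.2574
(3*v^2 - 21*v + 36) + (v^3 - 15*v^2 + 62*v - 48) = v^3 - 12*v^2 + 41*v - 12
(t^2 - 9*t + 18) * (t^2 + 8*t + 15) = t^4 - t^3 - 39*t^2 + 9*t + 270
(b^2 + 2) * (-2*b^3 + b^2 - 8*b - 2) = -2*b^5 + b^4 - 12*b^3 - 16*b - 4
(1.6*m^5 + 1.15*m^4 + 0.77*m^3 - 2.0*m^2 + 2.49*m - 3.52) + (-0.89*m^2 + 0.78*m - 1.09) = 1.6*m^5 + 1.15*m^4 + 0.77*m^3 - 2.89*m^2 + 3.27*m - 4.61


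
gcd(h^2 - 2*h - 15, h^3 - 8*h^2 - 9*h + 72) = h + 3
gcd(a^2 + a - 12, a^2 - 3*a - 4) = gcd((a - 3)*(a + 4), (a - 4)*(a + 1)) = 1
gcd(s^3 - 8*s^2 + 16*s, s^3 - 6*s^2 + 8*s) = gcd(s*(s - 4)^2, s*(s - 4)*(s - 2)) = s^2 - 4*s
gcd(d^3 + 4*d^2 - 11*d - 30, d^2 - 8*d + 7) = 1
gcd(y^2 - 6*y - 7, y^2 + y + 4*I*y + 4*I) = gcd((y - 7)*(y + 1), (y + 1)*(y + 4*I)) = y + 1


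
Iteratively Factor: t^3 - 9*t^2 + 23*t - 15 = (t - 5)*(t^2 - 4*t + 3) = (t - 5)*(t - 3)*(t - 1)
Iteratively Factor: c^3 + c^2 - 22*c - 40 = (c - 5)*(c^2 + 6*c + 8) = (c - 5)*(c + 2)*(c + 4)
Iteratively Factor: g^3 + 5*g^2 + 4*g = (g + 4)*(g^2 + g) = g*(g + 4)*(g + 1)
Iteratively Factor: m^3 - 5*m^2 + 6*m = (m - 3)*(m^2 - 2*m) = (m - 3)*(m - 2)*(m)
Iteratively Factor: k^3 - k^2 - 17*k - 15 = (k + 3)*(k^2 - 4*k - 5) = (k - 5)*(k + 3)*(k + 1)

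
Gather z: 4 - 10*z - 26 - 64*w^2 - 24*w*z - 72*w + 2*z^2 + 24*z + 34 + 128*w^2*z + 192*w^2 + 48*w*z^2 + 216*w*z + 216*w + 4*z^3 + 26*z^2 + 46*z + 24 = 128*w^2 + 144*w + 4*z^3 + z^2*(48*w + 28) + z*(128*w^2 + 192*w + 60) + 36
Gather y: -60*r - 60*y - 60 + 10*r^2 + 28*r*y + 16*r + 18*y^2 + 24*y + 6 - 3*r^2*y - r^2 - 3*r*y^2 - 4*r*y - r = 9*r^2 - 45*r + y^2*(18 - 3*r) + y*(-3*r^2 + 24*r - 36) - 54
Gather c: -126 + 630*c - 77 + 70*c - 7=700*c - 210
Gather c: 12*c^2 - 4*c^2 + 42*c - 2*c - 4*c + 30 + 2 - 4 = 8*c^2 + 36*c + 28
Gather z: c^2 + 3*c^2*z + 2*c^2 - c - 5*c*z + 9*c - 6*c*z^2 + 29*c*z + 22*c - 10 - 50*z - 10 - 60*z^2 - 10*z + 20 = 3*c^2 + 30*c + z^2*(-6*c - 60) + z*(3*c^2 + 24*c - 60)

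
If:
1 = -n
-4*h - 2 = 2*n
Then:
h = 0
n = -1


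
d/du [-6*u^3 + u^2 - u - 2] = -18*u^2 + 2*u - 1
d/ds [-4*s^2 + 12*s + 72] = 12 - 8*s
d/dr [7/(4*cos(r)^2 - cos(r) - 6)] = 7*(8*cos(r) - 1)*sin(r)/(-4*cos(r)^2 + cos(r) + 6)^2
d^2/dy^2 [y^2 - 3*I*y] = 2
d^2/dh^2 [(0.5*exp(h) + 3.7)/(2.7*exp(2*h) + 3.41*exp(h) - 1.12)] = (3.645*exp(4*h) + 103.2885*exp(3*h) + 111.2697*exp(2*h) + 89.68877*exp(h) + 14.75824)*exp(h)/(19.683*exp(6*h) + 74.5767*exp(5*h) + 69.69321*exp(4*h) - 22.219219*exp(3*h) - 28.909776*exp(2*h) + 12.832512*exp(h) - 1.404928)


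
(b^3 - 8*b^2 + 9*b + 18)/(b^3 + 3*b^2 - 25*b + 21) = (b^2 - 5*b - 6)/(b^2 + 6*b - 7)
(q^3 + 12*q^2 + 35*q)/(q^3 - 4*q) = (q^2 + 12*q + 35)/(q^2 - 4)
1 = 1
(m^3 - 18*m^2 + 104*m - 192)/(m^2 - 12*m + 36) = (m^2 - 12*m + 32)/(m - 6)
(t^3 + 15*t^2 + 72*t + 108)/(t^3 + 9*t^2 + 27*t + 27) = (t^2 + 12*t + 36)/(t^2 + 6*t + 9)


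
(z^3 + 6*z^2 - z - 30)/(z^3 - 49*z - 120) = (z - 2)/(z - 8)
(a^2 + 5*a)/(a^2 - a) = (a + 5)/(a - 1)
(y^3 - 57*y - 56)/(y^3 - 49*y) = (y^2 - 7*y - 8)/(y*(y - 7))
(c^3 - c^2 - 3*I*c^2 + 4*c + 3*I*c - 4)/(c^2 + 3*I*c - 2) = (c^2 - c*(1 + 4*I) + 4*I)/(c + 2*I)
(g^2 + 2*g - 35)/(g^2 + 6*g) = (g^2 + 2*g - 35)/(g*(g + 6))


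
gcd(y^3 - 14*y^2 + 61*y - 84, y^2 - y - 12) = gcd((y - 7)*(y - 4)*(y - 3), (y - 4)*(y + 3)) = y - 4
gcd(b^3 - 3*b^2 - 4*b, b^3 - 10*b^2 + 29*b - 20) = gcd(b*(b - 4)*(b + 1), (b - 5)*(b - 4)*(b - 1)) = b - 4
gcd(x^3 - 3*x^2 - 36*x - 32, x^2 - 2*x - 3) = x + 1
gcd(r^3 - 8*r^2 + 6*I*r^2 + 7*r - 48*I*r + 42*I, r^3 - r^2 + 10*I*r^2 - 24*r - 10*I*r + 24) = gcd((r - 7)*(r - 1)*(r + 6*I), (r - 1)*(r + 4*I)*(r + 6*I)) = r^2 + r*(-1 + 6*I) - 6*I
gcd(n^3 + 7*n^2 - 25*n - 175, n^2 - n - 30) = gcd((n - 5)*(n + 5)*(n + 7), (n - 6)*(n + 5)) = n + 5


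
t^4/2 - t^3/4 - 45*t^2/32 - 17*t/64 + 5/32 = (t/2 + 1/4)*(t - 2)*(t - 1/4)*(t + 5/4)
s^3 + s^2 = s^2*(s + 1)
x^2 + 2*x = x*(x + 2)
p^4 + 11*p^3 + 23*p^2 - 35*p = p*(p - 1)*(p + 5)*(p + 7)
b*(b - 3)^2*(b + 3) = b^4 - 3*b^3 - 9*b^2 + 27*b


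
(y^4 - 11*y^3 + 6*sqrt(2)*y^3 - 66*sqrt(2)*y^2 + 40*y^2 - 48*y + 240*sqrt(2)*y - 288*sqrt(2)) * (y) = y^5 - 11*y^4 + 6*sqrt(2)*y^4 - 66*sqrt(2)*y^3 + 40*y^3 - 48*y^2 + 240*sqrt(2)*y^2 - 288*sqrt(2)*y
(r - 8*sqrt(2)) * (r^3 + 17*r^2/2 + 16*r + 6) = r^4 - 8*sqrt(2)*r^3 + 17*r^3/2 - 68*sqrt(2)*r^2 + 16*r^2 - 128*sqrt(2)*r + 6*r - 48*sqrt(2)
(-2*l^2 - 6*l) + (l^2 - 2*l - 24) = -l^2 - 8*l - 24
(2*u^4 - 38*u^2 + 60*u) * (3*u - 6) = 6*u^5 - 12*u^4 - 114*u^3 + 408*u^2 - 360*u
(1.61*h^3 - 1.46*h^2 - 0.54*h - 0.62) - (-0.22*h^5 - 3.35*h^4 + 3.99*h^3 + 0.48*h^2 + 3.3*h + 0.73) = 0.22*h^5 + 3.35*h^4 - 2.38*h^3 - 1.94*h^2 - 3.84*h - 1.35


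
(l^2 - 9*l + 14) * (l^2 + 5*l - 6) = l^4 - 4*l^3 - 37*l^2 + 124*l - 84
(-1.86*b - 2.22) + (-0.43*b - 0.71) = -2.29*b - 2.93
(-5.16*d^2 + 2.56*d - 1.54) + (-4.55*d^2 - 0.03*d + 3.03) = -9.71*d^2 + 2.53*d + 1.49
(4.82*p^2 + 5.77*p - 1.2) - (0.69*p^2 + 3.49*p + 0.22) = 4.13*p^2 + 2.28*p - 1.42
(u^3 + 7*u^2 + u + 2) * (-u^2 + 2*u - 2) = -u^5 - 5*u^4 + 11*u^3 - 14*u^2 + 2*u - 4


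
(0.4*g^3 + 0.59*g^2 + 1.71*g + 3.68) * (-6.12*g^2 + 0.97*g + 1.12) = -2.448*g^5 - 3.2228*g^4 - 9.4449*g^3 - 20.2021*g^2 + 5.4848*g + 4.1216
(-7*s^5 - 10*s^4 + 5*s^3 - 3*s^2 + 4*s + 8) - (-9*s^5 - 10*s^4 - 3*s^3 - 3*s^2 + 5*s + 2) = 2*s^5 + 8*s^3 - s + 6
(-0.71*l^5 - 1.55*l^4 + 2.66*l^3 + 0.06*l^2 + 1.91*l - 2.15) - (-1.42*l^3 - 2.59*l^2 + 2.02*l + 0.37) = -0.71*l^5 - 1.55*l^4 + 4.08*l^3 + 2.65*l^2 - 0.11*l - 2.52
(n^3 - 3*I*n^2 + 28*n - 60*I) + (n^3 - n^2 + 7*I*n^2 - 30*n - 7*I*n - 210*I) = 2*n^3 - n^2 + 4*I*n^2 - 2*n - 7*I*n - 270*I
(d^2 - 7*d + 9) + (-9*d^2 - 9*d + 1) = -8*d^2 - 16*d + 10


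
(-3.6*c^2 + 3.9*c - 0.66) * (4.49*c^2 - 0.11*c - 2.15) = -16.164*c^4 + 17.907*c^3 + 4.3476*c^2 - 8.3124*c + 1.419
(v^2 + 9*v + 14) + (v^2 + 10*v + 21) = 2*v^2 + 19*v + 35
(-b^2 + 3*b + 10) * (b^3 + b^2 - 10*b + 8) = -b^5 + 2*b^4 + 23*b^3 - 28*b^2 - 76*b + 80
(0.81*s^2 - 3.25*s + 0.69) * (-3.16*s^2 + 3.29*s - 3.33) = -2.5596*s^4 + 12.9349*s^3 - 15.5702*s^2 + 13.0926*s - 2.2977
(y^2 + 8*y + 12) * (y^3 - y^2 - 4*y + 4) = y^5 + 7*y^4 - 40*y^2 - 16*y + 48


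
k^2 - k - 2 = (k - 2)*(k + 1)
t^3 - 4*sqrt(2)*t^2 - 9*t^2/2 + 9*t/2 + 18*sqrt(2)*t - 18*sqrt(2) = (t - 3)*(t - 3/2)*(t - 4*sqrt(2))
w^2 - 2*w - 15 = (w - 5)*(w + 3)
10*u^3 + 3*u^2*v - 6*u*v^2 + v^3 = (-5*u + v)*(-2*u + v)*(u + v)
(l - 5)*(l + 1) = l^2 - 4*l - 5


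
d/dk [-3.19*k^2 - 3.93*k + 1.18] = -6.38*k - 3.93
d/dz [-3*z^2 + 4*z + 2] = 4 - 6*z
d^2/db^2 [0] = 0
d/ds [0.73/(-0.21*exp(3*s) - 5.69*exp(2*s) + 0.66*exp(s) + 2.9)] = (0.4599*exp(2*s) + 8.3074*exp(s) - 0.4818)*exp(s)/(0.21*exp(3*s) + 5.69*exp(2*s) - 0.66*exp(s) - 2.9)^2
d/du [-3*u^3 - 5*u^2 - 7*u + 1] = -9*u^2 - 10*u - 7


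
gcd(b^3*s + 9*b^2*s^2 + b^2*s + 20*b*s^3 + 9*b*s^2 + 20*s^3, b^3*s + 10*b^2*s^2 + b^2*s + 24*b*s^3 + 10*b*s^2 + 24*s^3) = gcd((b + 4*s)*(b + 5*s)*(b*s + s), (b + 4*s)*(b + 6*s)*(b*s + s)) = b^2*s + 4*b*s^2 + b*s + 4*s^2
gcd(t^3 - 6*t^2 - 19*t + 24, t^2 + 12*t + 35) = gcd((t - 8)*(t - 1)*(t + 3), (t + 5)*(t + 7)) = 1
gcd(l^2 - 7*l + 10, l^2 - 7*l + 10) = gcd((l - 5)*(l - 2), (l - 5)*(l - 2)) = l^2 - 7*l + 10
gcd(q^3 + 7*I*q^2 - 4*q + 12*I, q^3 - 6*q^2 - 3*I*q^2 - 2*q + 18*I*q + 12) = q - I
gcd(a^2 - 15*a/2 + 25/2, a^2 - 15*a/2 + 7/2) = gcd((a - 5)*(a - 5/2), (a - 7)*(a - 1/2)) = 1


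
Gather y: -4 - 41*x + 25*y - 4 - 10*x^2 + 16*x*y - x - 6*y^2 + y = -10*x^2 - 42*x - 6*y^2 + y*(16*x + 26) - 8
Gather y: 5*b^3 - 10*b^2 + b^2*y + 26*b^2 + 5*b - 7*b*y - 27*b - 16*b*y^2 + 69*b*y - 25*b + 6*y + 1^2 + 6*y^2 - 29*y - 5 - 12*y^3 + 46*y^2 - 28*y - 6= 5*b^3 + 16*b^2 - 47*b - 12*y^3 + y^2*(52 - 16*b) + y*(b^2 + 62*b - 51) - 10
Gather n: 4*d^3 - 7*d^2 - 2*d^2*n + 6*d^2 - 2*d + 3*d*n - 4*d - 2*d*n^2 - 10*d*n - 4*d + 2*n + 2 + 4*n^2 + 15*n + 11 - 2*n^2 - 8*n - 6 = 4*d^3 - d^2 - 10*d + n^2*(2 - 2*d) + n*(-2*d^2 - 7*d + 9) + 7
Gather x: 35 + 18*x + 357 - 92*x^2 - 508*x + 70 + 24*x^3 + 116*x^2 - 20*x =24*x^3 + 24*x^2 - 510*x + 462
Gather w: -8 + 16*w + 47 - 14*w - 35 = 2*w + 4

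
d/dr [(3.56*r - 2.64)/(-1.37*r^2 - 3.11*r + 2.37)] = (4.8772*r^2 - 7.2336*r + 0.226800000000001)/(1.8769*r^4 + 8.5214*r^3 + 3.1783*r^2 - 14.7414*r + 5.6169)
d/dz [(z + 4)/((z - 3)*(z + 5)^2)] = (-2*(z - 3)*(z + 4) + (z - 3)*(z + 5) - (z + 4)*(z + 5))/((z - 3)^2*(z + 5)^3)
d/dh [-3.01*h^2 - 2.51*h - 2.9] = -6.02*h - 2.51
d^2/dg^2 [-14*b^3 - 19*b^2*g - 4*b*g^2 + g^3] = -8*b + 6*g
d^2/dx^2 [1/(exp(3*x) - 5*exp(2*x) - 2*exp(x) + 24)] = ((-9*exp(2*x) + 20*exp(x) + 2)*(exp(3*x) - 5*exp(2*x) - 2*exp(x) + 24) + 2*(-3*exp(2*x) + 10*exp(x) + 2)^2*exp(x))*exp(x)/(exp(3*x) - 5*exp(2*x) - 2*exp(x) + 24)^3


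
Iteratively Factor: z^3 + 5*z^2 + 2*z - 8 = (z + 2)*(z^2 + 3*z - 4) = (z + 2)*(z + 4)*(z - 1)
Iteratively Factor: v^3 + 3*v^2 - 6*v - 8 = (v - 2)*(v^2 + 5*v + 4) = (v - 2)*(v + 1)*(v + 4)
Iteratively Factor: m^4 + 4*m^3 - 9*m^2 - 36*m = (m - 3)*(m^3 + 7*m^2 + 12*m) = (m - 3)*(m + 3)*(m^2 + 4*m) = m*(m - 3)*(m + 3)*(m + 4)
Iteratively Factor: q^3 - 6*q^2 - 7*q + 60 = (q - 4)*(q^2 - 2*q - 15) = (q - 4)*(q + 3)*(q - 5)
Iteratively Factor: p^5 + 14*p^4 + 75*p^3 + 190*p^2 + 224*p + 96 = (p + 3)*(p^4 + 11*p^3 + 42*p^2 + 64*p + 32) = (p + 3)*(p + 4)*(p^3 + 7*p^2 + 14*p + 8) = (p + 3)*(p + 4)^2*(p^2 + 3*p + 2) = (p + 1)*(p + 3)*(p + 4)^2*(p + 2)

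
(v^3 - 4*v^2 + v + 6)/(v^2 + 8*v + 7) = (v^2 - 5*v + 6)/(v + 7)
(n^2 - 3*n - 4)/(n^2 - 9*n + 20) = (n + 1)/(n - 5)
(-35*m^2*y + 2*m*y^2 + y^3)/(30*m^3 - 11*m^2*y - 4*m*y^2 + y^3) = y*(7*m + y)/(-6*m^2 + m*y + y^2)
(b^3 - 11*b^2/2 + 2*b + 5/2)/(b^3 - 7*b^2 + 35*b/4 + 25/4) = 2*(b - 1)/(2*b - 5)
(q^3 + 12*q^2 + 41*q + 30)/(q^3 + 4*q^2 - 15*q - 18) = (q + 5)/(q - 3)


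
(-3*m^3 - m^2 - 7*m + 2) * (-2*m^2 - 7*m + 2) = 6*m^5 + 23*m^4 + 15*m^3 + 43*m^2 - 28*m + 4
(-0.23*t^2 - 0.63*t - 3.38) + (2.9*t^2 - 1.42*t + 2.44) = 2.67*t^2 - 2.05*t - 0.94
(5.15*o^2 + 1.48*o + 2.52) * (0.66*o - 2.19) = 3.399*o^3 - 10.3017*o^2 - 1.578*o - 5.5188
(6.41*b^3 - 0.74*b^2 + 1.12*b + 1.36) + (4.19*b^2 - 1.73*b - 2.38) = 6.41*b^3 + 3.45*b^2 - 0.61*b - 1.02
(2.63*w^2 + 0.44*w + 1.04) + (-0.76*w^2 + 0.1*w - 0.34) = 1.87*w^2 + 0.54*w + 0.7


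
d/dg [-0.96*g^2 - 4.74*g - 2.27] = -1.92*g - 4.74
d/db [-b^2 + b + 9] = 1 - 2*b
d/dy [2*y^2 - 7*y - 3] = 4*y - 7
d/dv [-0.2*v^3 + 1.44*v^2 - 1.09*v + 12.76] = -0.6*v^2 + 2.88*v - 1.09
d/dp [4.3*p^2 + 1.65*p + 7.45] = 8.6*p + 1.65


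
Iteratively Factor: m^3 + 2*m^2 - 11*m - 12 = (m + 1)*(m^2 + m - 12) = (m - 3)*(m + 1)*(m + 4)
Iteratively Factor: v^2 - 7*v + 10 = (v - 2)*(v - 5)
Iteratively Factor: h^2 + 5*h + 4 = (h + 4)*(h + 1)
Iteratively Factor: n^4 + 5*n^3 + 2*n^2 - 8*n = (n + 2)*(n^3 + 3*n^2 - 4*n) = (n + 2)*(n + 4)*(n^2 - n) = (n - 1)*(n + 2)*(n + 4)*(n)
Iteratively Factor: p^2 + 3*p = (p)*(p + 3)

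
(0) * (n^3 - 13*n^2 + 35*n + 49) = 0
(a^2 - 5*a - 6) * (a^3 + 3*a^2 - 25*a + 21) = a^5 - 2*a^4 - 46*a^3 + 128*a^2 + 45*a - 126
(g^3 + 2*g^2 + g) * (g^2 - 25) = g^5 + 2*g^4 - 24*g^3 - 50*g^2 - 25*g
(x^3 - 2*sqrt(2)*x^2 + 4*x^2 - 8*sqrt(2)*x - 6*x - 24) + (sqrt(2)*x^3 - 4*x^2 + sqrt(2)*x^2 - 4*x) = x^3 + sqrt(2)*x^3 - sqrt(2)*x^2 - 8*sqrt(2)*x - 10*x - 24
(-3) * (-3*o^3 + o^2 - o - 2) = 9*o^3 - 3*o^2 + 3*o + 6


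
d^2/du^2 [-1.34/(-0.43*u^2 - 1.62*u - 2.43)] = (-0.495532*u^2 - 1.866888*u + 1.34*(0.86*u + 1.62)*(1.72*u + 3.24) - 2.800332)/(0.43*u^2 + 1.62*u + 2.43)^3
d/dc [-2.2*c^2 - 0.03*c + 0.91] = -4.4*c - 0.03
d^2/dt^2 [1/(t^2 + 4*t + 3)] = 2*(-t^2 - 4*t + 4*(t + 2)^2 - 3)/(t^2 + 4*t + 3)^3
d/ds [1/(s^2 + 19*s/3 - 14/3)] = 3*(-6*s - 19)/(3*s^2 + 19*s - 14)^2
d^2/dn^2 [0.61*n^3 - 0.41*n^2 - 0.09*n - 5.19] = 3.66*n - 0.82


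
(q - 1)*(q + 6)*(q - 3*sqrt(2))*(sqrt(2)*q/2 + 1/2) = sqrt(2)*q^4/2 - 5*q^3/2 + 5*sqrt(2)*q^3/2 - 25*q^2/2 - 9*sqrt(2)*q^2/2 - 15*sqrt(2)*q/2 + 15*q + 9*sqrt(2)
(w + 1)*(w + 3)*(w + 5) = w^3 + 9*w^2 + 23*w + 15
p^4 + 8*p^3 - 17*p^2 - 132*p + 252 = (p - 3)*(p - 2)*(p + 6)*(p + 7)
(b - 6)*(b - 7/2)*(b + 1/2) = b^3 - 9*b^2 + 65*b/4 + 21/2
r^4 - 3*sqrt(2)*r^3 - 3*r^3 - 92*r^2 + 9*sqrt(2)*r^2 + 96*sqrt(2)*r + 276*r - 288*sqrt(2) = (r - 3)*(r - 8*sqrt(2))*(r - sqrt(2))*(r + 6*sqrt(2))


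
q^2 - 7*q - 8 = (q - 8)*(q + 1)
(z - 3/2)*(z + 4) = z^2 + 5*z/2 - 6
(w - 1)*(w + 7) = w^2 + 6*w - 7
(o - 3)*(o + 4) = o^2 + o - 12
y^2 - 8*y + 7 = (y - 7)*(y - 1)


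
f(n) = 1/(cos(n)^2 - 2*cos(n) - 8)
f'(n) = (2*sin(n)*cos(n) - 2*sin(n))/(cos(n)^2 - 2*cos(n) - 8)^2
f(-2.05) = -0.15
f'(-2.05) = 0.06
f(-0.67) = -0.11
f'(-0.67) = 0.00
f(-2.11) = -0.15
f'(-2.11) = 0.06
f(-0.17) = -0.11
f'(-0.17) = 0.00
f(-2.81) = -0.19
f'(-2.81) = 0.05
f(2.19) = -0.15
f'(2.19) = -0.06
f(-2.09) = -0.15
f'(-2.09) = 0.06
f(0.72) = -0.11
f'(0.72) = -0.00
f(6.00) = -0.11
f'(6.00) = 0.00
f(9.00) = -0.19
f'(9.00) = -0.06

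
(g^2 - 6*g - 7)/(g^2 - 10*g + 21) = (g + 1)/(g - 3)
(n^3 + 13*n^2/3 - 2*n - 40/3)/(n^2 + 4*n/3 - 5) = (n^2 + 6*n + 8)/(n + 3)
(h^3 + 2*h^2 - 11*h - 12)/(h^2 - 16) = (h^2 - 2*h - 3)/(h - 4)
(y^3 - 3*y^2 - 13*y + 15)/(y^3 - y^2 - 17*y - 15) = (y - 1)/(y + 1)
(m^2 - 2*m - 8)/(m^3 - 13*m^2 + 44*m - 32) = (m + 2)/(m^2 - 9*m + 8)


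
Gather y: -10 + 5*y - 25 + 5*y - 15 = 10*y - 50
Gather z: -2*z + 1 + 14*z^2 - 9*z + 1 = 14*z^2 - 11*z + 2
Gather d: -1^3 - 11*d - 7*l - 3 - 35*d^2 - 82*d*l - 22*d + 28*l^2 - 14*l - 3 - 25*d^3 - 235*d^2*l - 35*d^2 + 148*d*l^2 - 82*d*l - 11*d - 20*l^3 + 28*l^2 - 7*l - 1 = -25*d^3 + d^2*(-235*l - 70) + d*(148*l^2 - 164*l - 44) - 20*l^3 + 56*l^2 - 28*l - 8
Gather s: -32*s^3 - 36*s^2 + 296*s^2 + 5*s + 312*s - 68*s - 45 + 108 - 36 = -32*s^3 + 260*s^2 + 249*s + 27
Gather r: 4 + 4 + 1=9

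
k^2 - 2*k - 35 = (k - 7)*(k + 5)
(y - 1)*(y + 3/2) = y^2 + y/2 - 3/2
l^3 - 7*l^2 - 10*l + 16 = (l - 8)*(l - 1)*(l + 2)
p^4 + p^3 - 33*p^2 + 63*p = p*(p - 3)^2*(p + 7)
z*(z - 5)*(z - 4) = z^3 - 9*z^2 + 20*z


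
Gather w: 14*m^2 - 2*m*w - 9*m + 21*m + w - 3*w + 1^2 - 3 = 14*m^2 + 12*m + w*(-2*m - 2) - 2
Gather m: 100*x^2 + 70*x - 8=100*x^2 + 70*x - 8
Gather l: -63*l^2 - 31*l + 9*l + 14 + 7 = -63*l^2 - 22*l + 21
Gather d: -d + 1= 1 - d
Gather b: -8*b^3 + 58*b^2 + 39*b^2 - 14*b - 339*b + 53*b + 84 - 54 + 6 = -8*b^3 + 97*b^2 - 300*b + 36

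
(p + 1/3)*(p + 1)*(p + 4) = p^3 + 16*p^2/3 + 17*p/3 + 4/3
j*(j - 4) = j^2 - 4*j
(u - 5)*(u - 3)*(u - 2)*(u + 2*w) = u^4 + 2*u^3*w - 10*u^3 - 20*u^2*w + 31*u^2 + 62*u*w - 30*u - 60*w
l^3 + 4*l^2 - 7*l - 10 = (l - 2)*(l + 1)*(l + 5)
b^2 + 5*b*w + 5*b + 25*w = (b + 5)*(b + 5*w)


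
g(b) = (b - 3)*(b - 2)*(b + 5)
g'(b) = (b - 3)*(b - 2) + (b - 3)*(b + 5) + (b - 2)*(b + 5)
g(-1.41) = 53.99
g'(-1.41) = -13.04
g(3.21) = 2.09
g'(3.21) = 11.91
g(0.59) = 19.00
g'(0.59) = -17.96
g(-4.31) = 31.83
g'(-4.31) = 36.73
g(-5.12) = -6.94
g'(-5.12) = 59.64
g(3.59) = 8.06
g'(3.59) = 19.66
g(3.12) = 1.09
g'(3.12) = 10.20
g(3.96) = 16.86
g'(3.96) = 28.04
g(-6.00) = -72.00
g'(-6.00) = 89.00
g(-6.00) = -72.00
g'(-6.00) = 89.00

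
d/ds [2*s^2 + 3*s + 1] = 4*s + 3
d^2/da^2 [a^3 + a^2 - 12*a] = 6*a + 2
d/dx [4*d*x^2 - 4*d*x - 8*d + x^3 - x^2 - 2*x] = 8*d*x - 4*d + 3*x^2 - 2*x - 2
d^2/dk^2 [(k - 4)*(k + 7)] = 2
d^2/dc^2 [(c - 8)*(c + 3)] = 2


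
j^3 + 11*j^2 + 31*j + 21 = (j + 1)*(j + 3)*(j + 7)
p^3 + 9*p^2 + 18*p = p*(p + 3)*(p + 6)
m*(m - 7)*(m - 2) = m^3 - 9*m^2 + 14*m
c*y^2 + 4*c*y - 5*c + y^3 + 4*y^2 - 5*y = (c + y)*(y - 1)*(y + 5)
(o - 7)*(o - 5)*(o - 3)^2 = o^4 - 18*o^3 + 116*o^2 - 318*o + 315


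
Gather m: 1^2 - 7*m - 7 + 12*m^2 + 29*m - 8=12*m^2 + 22*m - 14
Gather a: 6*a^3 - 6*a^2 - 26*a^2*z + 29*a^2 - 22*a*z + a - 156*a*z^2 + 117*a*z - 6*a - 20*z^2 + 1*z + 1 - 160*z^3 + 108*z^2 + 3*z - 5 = 6*a^3 + a^2*(23 - 26*z) + a*(-156*z^2 + 95*z - 5) - 160*z^3 + 88*z^2 + 4*z - 4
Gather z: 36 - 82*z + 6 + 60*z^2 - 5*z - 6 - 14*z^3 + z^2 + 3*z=-14*z^3 + 61*z^2 - 84*z + 36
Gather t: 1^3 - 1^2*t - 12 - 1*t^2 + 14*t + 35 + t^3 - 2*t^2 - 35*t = t^3 - 3*t^2 - 22*t + 24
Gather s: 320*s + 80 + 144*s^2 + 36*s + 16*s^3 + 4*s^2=16*s^3 + 148*s^2 + 356*s + 80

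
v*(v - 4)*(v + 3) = v^3 - v^2 - 12*v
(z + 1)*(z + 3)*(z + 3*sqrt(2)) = z^3 + 4*z^2 + 3*sqrt(2)*z^2 + 3*z + 12*sqrt(2)*z + 9*sqrt(2)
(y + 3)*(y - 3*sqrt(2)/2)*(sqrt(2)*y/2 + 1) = sqrt(2)*y^3/2 - y^2/2 + 3*sqrt(2)*y^2/2 - 3*sqrt(2)*y/2 - 3*y/2 - 9*sqrt(2)/2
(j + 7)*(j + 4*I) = j^2 + 7*j + 4*I*j + 28*I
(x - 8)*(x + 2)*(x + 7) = x^3 + x^2 - 58*x - 112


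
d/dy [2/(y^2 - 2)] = -4*y/(y^2 - 2)^2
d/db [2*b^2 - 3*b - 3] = 4*b - 3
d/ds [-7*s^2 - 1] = -14*s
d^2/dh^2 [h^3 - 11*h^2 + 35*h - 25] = 6*h - 22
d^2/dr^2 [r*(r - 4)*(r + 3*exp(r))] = 3*r^2*exp(r) + 6*r - 18*exp(r) - 8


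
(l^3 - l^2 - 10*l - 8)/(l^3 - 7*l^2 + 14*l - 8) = (l^2 + 3*l + 2)/(l^2 - 3*l + 2)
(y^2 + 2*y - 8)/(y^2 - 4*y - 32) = (y - 2)/(y - 8)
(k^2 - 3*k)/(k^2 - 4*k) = (k - 3)/(k - 4)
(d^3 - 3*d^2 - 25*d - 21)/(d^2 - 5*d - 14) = (d^2 + 4*d + 3)/(d + 2)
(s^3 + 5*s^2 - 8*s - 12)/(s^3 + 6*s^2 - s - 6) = (s - 2)/(s - 1)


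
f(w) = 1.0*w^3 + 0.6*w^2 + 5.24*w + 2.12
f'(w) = 3.0*w^2 + 1.2*w + 5.24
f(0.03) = 2.28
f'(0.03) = 5.28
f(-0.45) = -0.21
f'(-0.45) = 5.31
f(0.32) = 3.89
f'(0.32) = 5.93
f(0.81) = 7.29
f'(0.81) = 8.18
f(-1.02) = -3.66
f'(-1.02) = 7.14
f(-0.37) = 0.21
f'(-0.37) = 5.21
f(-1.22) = -5.20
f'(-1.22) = 8.24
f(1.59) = 15.99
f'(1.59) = 14.73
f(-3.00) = -35.20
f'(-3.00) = 28.64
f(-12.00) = -1702.36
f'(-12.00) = 422.84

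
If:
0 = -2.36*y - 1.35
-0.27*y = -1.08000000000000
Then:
No Solution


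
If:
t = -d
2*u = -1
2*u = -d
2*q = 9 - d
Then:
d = 1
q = 4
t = -1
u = -1/2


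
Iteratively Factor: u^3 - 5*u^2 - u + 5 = (u - 5)*(u^2 - 1) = (u - 5)*(u - 1)*(u + 1)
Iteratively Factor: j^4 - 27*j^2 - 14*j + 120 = (j + 3)*(j^3 - 3*j^2 - 18*j + 40) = (j + 3)*(j + 4)*(j^2 - 7*j + 10) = (j - 2)*(j + 3)*(j + 4)*(j - 5)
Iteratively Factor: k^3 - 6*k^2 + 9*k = (k - 3)*(k^2 - 3*k) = k*(k - 3)*(k - 3)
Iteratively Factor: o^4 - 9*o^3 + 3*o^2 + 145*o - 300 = (o + 4)*(o^3 - 13*o^2 + 55*o - 75) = (o - 5)*(o + 4)*(o^2 - 8*o + 15) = (o - 5)^2*(o + 4)*(o - 3)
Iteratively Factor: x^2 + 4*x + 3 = (x + 3)*(x + 1)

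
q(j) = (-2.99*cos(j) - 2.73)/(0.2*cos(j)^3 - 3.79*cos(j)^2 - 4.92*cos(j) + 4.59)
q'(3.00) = 0.08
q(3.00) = 0.04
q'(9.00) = 0.21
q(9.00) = 0.00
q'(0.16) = 0.63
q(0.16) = 1.51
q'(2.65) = 0.24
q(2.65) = -0.02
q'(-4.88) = 2.27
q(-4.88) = -0.88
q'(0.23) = 0.97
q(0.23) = 1.56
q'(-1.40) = -2.30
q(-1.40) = -0.89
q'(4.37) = -0.60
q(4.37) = -0.30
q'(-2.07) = -0.47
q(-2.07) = -0.21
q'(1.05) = 22.83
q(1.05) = -3.43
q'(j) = (-2.99*cos(j) - 2.73)*(0.6*sin(j)*cos(j)^2 - 7.58*sin(j)*cos(j) - 4.92*sin(j))/(0.2*cos(j)^3 - 3.79*cos(j)^2 - 4.92*cos(j) + 4.59)^2 + 2.99*sin(j)/(0.2*cos(j)^3 - 3.79*cos(j)^2 - 4.92*cos(j) + 4.59) = (-1.196*cos(j)^3 + 9.6941*cos(j)^2 + 20.6934*cos(j) + 27.1557)*sin(j)/(0.04*cos(j)^6 - 1.516*cos(j)^5 + 12.3961*cos(j)^4 + 39.1296*cos(j)^3 - 10.5858*cos(j)^2 - 45.1656*cos(j) + 21.0681)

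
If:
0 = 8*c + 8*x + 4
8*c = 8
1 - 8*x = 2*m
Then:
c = 1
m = 13/2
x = -3/2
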